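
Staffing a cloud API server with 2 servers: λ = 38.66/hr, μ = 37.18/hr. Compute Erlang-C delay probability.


a = λ/μ = 1.0398; ρ = a/2 = 0.5199
P₀ = 0.315873 (from M/M/c formula)
C(c,a) = [a^c/(c!(1−ρ))]·P₀ = [1.08120/(2·0.4801)]·0.315873
= 1.12602·0.315873 = 0.355680

Final: 0.355680


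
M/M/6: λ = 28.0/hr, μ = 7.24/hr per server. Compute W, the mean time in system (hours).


a = 3.8674; ρ = 0.6446; P₀ = 0.019383
Lq = P₀·a^c·ρ/(c!(1−ρ)²) = 0.45958
Wq = Lq/λ = 0.45958/28.0 = 0.01641 hr
W = Wq + 1/μ = 0.01641 + 0.13812 = 0.15453 hr

Final: 0.15453 hr


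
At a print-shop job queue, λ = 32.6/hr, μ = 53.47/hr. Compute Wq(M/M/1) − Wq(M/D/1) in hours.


ρ = 32.6/53.47 = 0.6097
Wq(M/M/1) = ρ/(μ−λ) = 0.6097/20.87 = 0.02921 hr
Wq(M/D/1) = ρ/(2(μ−λ)) = 0.01461 hr
Savings = 0.02921 − 0.01461 = 0.01461 hr

Final: 0.01461 hr


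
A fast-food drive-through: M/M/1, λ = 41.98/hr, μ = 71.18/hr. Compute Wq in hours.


ρ = 41.98/71.18 = 0.5898
Wq = ρ/(μ−λ) = 0.5898/(71.18 − 41.98) = 0.5898/29.20 = 0.02020 hr

Final: 0.02020 hr


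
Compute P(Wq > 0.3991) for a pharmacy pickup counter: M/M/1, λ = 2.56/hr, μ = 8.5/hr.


ρ = 2.56/8.5 = 0.3012
P(Wq > t) = ρ·e^{−(μ−λ)t} = 0.3012·e^{−2.3707}
= 0.3012·0.093420 = 0.028136

Final: 0.028136


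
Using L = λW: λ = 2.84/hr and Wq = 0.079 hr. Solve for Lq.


Lq = λWq = 2.84·0.079 = 0.2244

Final: 0.2244


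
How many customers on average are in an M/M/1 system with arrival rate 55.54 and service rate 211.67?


ρ = λ/μ = 55.54/211.67 = 0.2624
L = ρ/(1−ρ) = 0.2624/(1 − 0.2624) = 0.2624/0.7376 = 0.3557

Final: 0.3557


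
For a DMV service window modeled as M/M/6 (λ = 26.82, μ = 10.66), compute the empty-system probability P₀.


a = λ/μ = 26.82/10.66 = 2.5159; ρ = a/c = 0.4193
Σ_{k=0}^{5} a^k/k! (terms k=0..5) = 1.00000 + 2.51595 + 3.16500 + 2.65432 + 1.66953 + 0.84009 = 11.84489
Tail: a^6/(6!(1−ρ)) = 253.63513/(720·0.5807) = 0.60666
P₀ = 1/(11.84489 + 0.60666) = 1/12.45155 = 0.080311

Final: 0.080311


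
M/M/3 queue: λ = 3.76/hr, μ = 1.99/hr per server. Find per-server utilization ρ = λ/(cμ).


ρ = λ/(cμ) = 3.76/(3·1.99) = 3.76/5.97 = 0.6298

Final: 0.6298


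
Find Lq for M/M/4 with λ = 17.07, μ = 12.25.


a = λ/μ = 1.3935; ρ = a/4 = 0.3484
P₀ = 0.246524
Lq = P₀·a^c·ρ / (c!·(1−ρ)²) = 0.246524·3.77042·0.3484/(24·0.42463)
= 0.03177

Final: 0.03177


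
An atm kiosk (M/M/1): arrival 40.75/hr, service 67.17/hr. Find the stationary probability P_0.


ρ = 40.75/67.17 = 0.6067
P_n = (1−ρ)·ρ^n = (1 − 0.6067)·0.6067^0 = 0.3933·1.000000 = 0.393330

Final: 0.393330


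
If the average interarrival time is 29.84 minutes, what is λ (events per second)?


λ = 1/(interarrival time) in consistent units.
1 second = 0.0166667 min, so λ = 0.0166667/29.84 = 0.0005585 per second

Final: 0.0005585 /sec


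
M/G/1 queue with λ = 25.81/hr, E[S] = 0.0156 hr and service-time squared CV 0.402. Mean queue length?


ρ = λ·E[S] = 25.81·0.0156 = 0.4026
Lq = ρ²(1+C_s²)/(2(1−ρ)) = 0.1621·(1+0.402)/(2·0.5974)
= 0.1621·1.4020/1.1947 = 0.19024

Final: 0.19024


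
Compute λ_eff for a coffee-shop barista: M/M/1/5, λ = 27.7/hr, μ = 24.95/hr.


ρ = 1.1102; P_K = (1−ρ)ρ^5/(1−ρ^6) = 0.213045
λ_eff = λ(1 − P_K) = 27.7·(1 − 0.213045) = 27.7·0.786955 = 21.7987 /hr

Final: 21.7987 /hr


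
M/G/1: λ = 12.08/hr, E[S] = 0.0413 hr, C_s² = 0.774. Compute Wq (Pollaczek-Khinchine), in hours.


ρ = λ·E[S] = 12.08·0.0413 = 0.4989
E[S²] = E[S]²(1+C_s²) = 0.0413²·(1+0.774) = 0.003026
Wq = λ·E[S²]/(2(1−ρ)) = 12.08·0.003026/(2·0.5011) = 0.03647 hr

Final: 0.03647 hr


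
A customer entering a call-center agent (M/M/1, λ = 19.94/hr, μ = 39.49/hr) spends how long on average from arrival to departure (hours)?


W = 1/(μ−λ) = 1/(39.49 − 19.94) = 1/19.55 = 0.05115 hr

Final: 0.05115 hr


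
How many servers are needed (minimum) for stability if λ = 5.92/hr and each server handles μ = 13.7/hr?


Stability requires cμ > λ ⇔ c > λ/μ.
λ/μ = 5.92/13.7 = 0.4321
Minimum integer c = ⌊0.4321⌋ + 1 = 1
Check: 1·13.7 = 13.70 > 5.92, while 0·13.7 = 0.00 ≤ 5.92

Final: 1 servers


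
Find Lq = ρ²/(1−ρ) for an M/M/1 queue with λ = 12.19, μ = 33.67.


ρ = 12.19/33.67 = 0.3620
Lq = ρ²/(1−ρ) = 0.1311/0.6380 = 0.2055

Final: 0.2055


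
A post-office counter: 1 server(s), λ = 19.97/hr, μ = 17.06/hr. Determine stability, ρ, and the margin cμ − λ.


Total capacity cμ = 1·17.06 = 17.06/hr
ρ = λ/(cμ) = 19.97/17.06 = 1.1706
Stable ⇔ ρ < 1: NO
Spare capacity = cμ − λ = 17.06 − 19.97 = -2.91/hr

Final: ρ = 1.1706; unstable; margin = -2.91/hr


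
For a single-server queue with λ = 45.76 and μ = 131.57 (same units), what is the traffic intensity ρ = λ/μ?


ρ = λ/μ = 45.76/131.57 = 0.3478

Final: 0.3478


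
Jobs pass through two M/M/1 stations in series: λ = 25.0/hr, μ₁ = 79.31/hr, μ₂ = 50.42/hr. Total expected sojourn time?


Each node sees arrival rate λ = 25.0/hr (tandem ⇒ throughput preserved).
W₁ = 1/(μ₁−λ) = 1/(79.31−25.0) = 0.01841 hr
W₂ = 1/(μ₂−λ) = 1/(50.42−25.0) = 0.03934 hr
W_total = W₁ + W₂ = 0.01841 + 0.03934 = 0.05775 hr

Final: 0.05775 hr


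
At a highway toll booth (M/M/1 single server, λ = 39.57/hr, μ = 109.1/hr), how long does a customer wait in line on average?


ρ = 39.57/109.1 = 0.3627
Wq = ρ/(μ−λ) = 0.3627/(109.1 − 39.57) = 0.3627/69.53 = 0.005216 hr

Final: 0.005216 hr


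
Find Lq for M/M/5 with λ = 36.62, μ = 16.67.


a = λ/μ = 2.1968; ρ = a/5 = 0.4394
P₀ = 0.109803
Lq = P₀·a^c·ρ / (c!·(1−ρ)²) = 0.109803·51.15802·0.4394/(120·0.31433)
= 0.06543

Final: 0.06543


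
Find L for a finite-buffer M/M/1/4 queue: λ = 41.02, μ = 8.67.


ρ = 41.02/8.67 = 4.7313
L = ρ[1 − (K+1)ρ^K + Kρ^(K+1)] / [(1−ρ)(1−ρ^(K+1))]
Numerator: 4.7313·(1 − 5·501.079037 + 4·2370.733807) = 33017.267875
Denominator: (-3.7313)·(-2369.733807) = 8842.086349
L = 33017.267875/8842.086349 = 3.7341

Final: 3.7341


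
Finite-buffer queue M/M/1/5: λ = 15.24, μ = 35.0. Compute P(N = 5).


ρ = λ/μ = 15.24/35.0 = 0.4354
P_K = (1−ρ)ρ^K/(1−ρ^(K+1)) = (0.5646·0.015653)/(1 − 0.006816)
= 0.008837/0.993184 = 0.008898

Final: 0.008898


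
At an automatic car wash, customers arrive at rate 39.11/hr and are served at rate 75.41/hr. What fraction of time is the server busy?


ρ = λ/μ = 39.11/75.41 = 0.5186

Final: 0.5186


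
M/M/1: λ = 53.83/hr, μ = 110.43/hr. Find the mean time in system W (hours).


W = 1/(μ−λ) = 1/(110.43 − 53.83) = 1/56.60 = 0.01767 hr

Final: 0.01767 hr


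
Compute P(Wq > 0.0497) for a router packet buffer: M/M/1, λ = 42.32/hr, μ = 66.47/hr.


ρ = 42.32/66.47 = 0.6367
P(Wq > t) = ρ·e^{−(μ−λ)t} = 0.6367·e^{−1.2003}
= 0.6367·0.301117 = 0.191715

Final: 0.191715


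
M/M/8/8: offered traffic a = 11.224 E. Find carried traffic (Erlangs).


B(8,11.224) = 0.392075 (Erlang-B)
Carried load = a(1 − B) = 11.224·(1 − 0.392075) = 11.224·0.607925 = 6.8233 E

Final: 6.8233 Erlangs


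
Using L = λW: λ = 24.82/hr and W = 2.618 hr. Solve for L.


L = λW = 24.82·2.618 = 64.9788

Final: 64.9788


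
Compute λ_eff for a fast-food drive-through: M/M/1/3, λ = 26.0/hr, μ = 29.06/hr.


ρ = 0.8947; P_K = (1−ρ)ρ^3/(1−ρ^4) = 0.209943
λ_eff = λ(1 − P_K) = 26.0·(1 − 0.209943) = 26.0·0.790057 = 20.5415 /hr

Final: 20.5415 /hr


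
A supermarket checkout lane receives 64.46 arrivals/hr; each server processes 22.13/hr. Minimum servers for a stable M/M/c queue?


Stability requires cμ > λ ⇔ c > λ/μ.
λ/μ = 64.46/22.13 = 2.9128
Minimum integer c = ⌊2.9128⌋ + 1 = 3
Check: 3·22.13 = 66.39 > 64.46, while 2·22.13 = 44.26 ≤ 64.46

Final: 3 servers


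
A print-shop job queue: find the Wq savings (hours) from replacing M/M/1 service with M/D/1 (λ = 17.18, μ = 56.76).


ρ = 17.18/56.76 = 0.3027
Wq(M/M/1) = ρ/(μ−λ) = 0.3027/39.58 = 0.007647 hr
Wq(M/D/1) = ρ/(2(μ−λ)) = 0.003824 hr
Savings = 0.007647 − 0.003824 = 0.003824 hr

Final: 0.003824 hr


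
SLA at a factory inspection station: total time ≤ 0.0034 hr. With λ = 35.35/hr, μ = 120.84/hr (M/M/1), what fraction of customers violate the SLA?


W ~ Exponential(μ−λ) for M/M/1.
μ − λ = 120.84 − 35.35 = 85.4900
P(W > t) = e^{−(μ−λ)t} = e^{−0.2907} = 0.747765

Final: 0.747765


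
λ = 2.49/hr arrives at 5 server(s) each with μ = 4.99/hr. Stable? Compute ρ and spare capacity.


Total capacity cμ = 5·4.99 = 24.95/hr
ρ = λ/(cμ) = 2.49/24.95 = 0.09980
Stable ⇔ ρ < 1: YES
Spare capacity = cμ − λ = 24.95 − 2.49 = 22.46/hr

Final: ρ = 0.09980; stable; margin = 22.46/hr


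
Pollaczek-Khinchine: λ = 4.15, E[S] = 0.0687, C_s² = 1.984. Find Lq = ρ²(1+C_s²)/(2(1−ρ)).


ρ = λ·E[S] = 4.15·0.0687 = 0.2851
Lq = ρ²(1+C_s²)/(2(1−ρ)) = 0.08128·(1+1.984)/(2·0.7149)
= 0.08128·2.9840/1.4298 = 0.16964

Final: 0.16964


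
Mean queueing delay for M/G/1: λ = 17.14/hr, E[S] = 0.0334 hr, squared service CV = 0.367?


ρ = λ·E[S] = 17.14·0.0334 = 0.5725
E[S²] = E[S]²(1+C_s²) = 0.0334²·(1+0.367) = 0.001525
Wq = λ·E[S²]/(2(1−ρ)) = 17.14·0.001525/(2·0.4275) = 0.03057 hr

Final: 0.03057 hr


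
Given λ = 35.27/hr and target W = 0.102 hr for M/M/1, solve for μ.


W = 1/(μ−λ) ⇒ μ − λ = 1/W = 1/0.102 = 9.8039
μ = λ + 1/W = 35.27 + 9.8039 = 45.0739 per hr

Final: 45.0739 /hr


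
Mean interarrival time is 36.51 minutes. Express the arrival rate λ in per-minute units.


λ = 1/(interarrival time) in consistent units.
1 minute = 1 min, so λ = 1/36.51 = 0.02739 per minute

Final: 0.02739 /min


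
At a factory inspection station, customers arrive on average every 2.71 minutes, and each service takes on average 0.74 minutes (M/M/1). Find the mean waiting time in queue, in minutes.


λ = 60/2.71 = 22.1402 /hr
μ = 60/0.74 = 81.0811 /hr
ρ = λ/μ = 22.1402/81.0811 = 0.2731
Wq = ρ/(μ−λ) = 0.2731/(81.0811−22.1402) = 0.004633 hr
In minutes: 0.004633·60 = 0.2780 min

Final: 0.2780 min


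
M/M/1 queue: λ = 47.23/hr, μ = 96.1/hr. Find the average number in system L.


ρ = λ/μ = 47.23/96.1 = 0.4915
L = ρ/(1−ρ) = 0.4915/(1 − 0.4915) = 0.4915/0.5085 = 0.9664

Final: 0.9664


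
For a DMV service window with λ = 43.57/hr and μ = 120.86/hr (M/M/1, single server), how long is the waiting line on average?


ρ = 43.57/120.86 = 0.3605
Lq = ρ²/(1−ρ) = 0.1300/0.6395 = 0.2032

Final: 0.2032


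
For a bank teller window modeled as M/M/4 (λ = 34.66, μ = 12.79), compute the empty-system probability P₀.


a = λ/μ = 34.66/12.79 = 2.7099; ρ = a/c = 0.6775
Σ_{k=0}^{3} a^k/k! (terms k=0..3) = 1.00000 + 2.70993 + 3.67186 + 3.31683 = 10.69862
Tail: a^4/(4!(1−ρ)) = 53.93020/(24·0.3225) = 6.96735
P₀ = 1/(10.69862 + 6.96735) = 1/17.66596 = 0.056606

Final: 0.056606


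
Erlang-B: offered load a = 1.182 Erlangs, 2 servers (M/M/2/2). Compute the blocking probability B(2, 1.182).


B(c,a) = (a^c/c!) / Σ_{k=0}^{c} a^k/k!
a^2/2! = 0.698562
Σ terms (k=0..2): 1.00000 + 1.18200 + 0.69856 = 2.880562
B = 0.698562/2.880562 = 0.242509

Final: 0.242509


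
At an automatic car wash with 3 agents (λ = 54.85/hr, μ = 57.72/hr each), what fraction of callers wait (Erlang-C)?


a = λ/μ = 0.9503; ρ = a/3 = 0.3168
P₀ = 0.382978 (from M/M/c formula)
C(c,a) = [a^c/(c!(1−ρ))]·P₀ = [0.85813/(6·0.6832)]·0.382978
= 0.20933·0.382978 = 0.080168

Final: 0.080168


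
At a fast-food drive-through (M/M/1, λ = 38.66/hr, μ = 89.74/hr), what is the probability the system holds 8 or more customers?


ρ = 38.66/89.74 = 0.4308
P(N ≥ n) = ρ^n = 0.4308^8 = 0.001186

Final: 0.001186


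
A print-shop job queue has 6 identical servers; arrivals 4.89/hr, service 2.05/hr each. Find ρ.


ρ = λ/(cμ) = 4.89/(6·2.05) = 4.89/12.30 = 0.3976

Final: 0.3976


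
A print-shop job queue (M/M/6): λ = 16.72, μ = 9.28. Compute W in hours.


a = 1.8017; ρ = 0.3003; P₀ = 0.164885
Lq = P₀·a^c·ρ/(c!(1−ρ)²) = 0.004805
Wq = Lq/λ = 0.004805/16.72 = 0.0002874 hr
W = Wq + 1/μ = 0.0002874 + 0.10776 = 0.10805 hr

Final: 0.10805 hr


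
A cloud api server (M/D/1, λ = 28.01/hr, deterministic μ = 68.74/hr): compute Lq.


ρ = 28.01/68.74 = 0.4075
M/D/1: Lq = ρ²/(2(1−ρ)) = 0.1660/(2·0.5925) = 0.14011

Final: 0.14011


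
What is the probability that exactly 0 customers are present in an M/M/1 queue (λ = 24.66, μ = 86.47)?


ρ = 24.66/86.47 = 0.2852
P_n = (1−ρ)·ρ^n = (1 − 0.2852)·0.2852^0 = 0.7148·1.000000 = 0.714814

Final: 0.714814


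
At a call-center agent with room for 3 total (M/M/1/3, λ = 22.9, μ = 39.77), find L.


ρ = 22.9/39.77 = 0.5758
L = ρ[1 − (K+1)ρ^K + Kρ^(K+1)] / [(1−ρ)(1−ρ^(K+1))]
Numerator: 0.5758·(1 − 4·0.190915 + 3·0.109931) = 0.325986
Denominator: (0.4242)·(0.890069) = 0.377558
L = 0.325986/0.377558 = 0.8634

Final: 0.8634


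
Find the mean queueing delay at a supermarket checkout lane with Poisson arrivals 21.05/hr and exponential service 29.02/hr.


ρ = 21.05/29.02 = 0.7254
Wq = ρ/(μ−λ) = 0.7254/(29.02 − 21.05) = 0.7254/7.97 = 0.09101 hr

Final: 0.09101 hr


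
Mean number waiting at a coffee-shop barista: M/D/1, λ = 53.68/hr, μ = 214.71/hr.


ρ = 53.68/214.71 = 0.2500
M/D/1: Lq = ρ²/(2(1−ρ)) = 0.06251/(2·0.7500) = 0.04167

Final: 0.04167


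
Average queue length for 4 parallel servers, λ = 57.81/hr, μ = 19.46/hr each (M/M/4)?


a = λ/μ = 2.9707; ρ = a/4 = 0.7427
P₀ = 0.039426
Lq = P₀·a^c·ρ / (c!·(1−ρ)²) = 0.039426·77.88262·0.7427/(24·0.06621)
= 1.43502

Final: 1.43502


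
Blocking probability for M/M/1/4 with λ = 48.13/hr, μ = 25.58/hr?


ρ = λ/μ = 48.13/25.58 = 1.8815
P_K = (1−ρ)ρ^K/(1−ρ^(K+1)) = (-0.8815·12.533180)/(1 − 23.581781)
= -11.048601/-22.581781 = 0.489271

Final: 0.489271


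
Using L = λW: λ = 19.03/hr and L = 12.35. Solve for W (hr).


W = L/λ = 12.35/19.03 = 0.6490 hr

Final: 0.6490 hr


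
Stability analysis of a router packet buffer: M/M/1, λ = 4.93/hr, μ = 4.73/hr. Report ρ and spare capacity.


Total capacity cμ = 1·4.73 = 4.73/hr
ρ = λ/(cμ) = 4.93/4.73 = 1.0423
Stable ⇔ ρ < 1: NO
Spare capacity = cμ − λ = 4.73 − 4.93 = -0.20/hr

Final: ρ = 1.0423; unstable; margin = -0.20/hr


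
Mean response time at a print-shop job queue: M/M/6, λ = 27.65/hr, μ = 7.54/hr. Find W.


a = 3.6671; ρ = 0.6112; P₀ = 0.024179
Lq = P₀·a^c·ρ/(c!(1−ρ)²) = 0.33017
Wq = Lq/λ = 0.33017/27.65 = 0.01194 hr
W = Wq + 1/μ = 0.01194 + 0.13263 = 0.14457 hr

Final: 0.14457 hr


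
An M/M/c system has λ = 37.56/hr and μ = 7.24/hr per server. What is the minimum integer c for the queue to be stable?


Stability requires cμ > λ ⇔ c > λ/μ.
λ/μ = 37.56/7.24 = 5.1878
Minimum integer c = ⌊5.1878⌋ + 1 = 6
Check: 6·7.24 = 43.44 > 37.56, while 5·7.24 = 36.20 ≤ 37.56

Final: 6 servers


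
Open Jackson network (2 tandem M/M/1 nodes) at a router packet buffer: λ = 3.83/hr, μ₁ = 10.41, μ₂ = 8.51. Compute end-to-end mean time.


Each node sees arrival rate λ = 3.83/hr (tandem ⇒ throughput preserved).
W₁ = 1/(μ₁−λ) = 1/(10.41−3.83) = 0.15198 hr
W₂ = 1/(μ₂−λ) = 1/(8.51−3.83) = 0.21368 hr
W_total = W₁ + W₂ = 0.15198 + 0.21368 = 0.36565 hr

Final: 0.36565 hr


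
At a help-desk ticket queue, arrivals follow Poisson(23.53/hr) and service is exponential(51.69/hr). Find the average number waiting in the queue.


ρ = 23.53/51.69 = 0.4552
Lq = ρ²/(1−ρ) = 0.2072/0.5448 = 0.3804

Final: 0.3804


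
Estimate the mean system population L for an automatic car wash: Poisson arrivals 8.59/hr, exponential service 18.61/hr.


ρ = λ/μ = 8.59/18.61 = 0.4616
L = ρ/(1−ρ) = 0.4616/(1 − 0.4616) = 0.4616/0.5384 = 0.8573

Final: 0.8573


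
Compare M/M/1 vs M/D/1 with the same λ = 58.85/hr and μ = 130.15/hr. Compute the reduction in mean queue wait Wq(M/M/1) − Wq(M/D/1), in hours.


ρ = 58.85/130.15 = 0.4522
Wq(M/M/1) = ρ/(μ−λ) = 0.4522/71.30 = 0.006342 hr
Wq(M/D/1) = ρ/(2(μ−λ)) = 0.003171 hr
Savings = 0.006342 − 0.003171 = 0.003171 hr

Final: 0.003171 hr


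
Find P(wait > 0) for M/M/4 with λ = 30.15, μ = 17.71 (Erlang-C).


a = λ/μ = 1.7024; ρ = a/4 = 0.4256
P₀ = 0.179108 (from M/M/c formula)
C(c,a) = [a^c/(c!(1−ρ))]·P₀ = [8.39992/(24·0.5744)]·0.179108
= 0.60933·0.179108 = 0.109136

Final: 0.109136


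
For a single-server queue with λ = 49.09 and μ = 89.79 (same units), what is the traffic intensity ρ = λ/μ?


ρ = λ/μ = 49.09/89.79 = 0.5467

Final: 0.5467


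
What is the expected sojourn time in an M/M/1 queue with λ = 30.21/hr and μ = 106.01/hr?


W = 1/(μ−λ) = 1/(106.01 − 30.21) = 1/75.80 = 0.01319 hr

Final: 0.01319 hr


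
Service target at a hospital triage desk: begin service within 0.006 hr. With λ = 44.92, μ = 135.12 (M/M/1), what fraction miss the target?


ρ = 44.92/135.12 = 0.3324
P(Wq > t) = ρ·e^{−(μ−λ)t} = 0.3324·e^{−0.5412}
= 0.3324·0.582049 = 0.193500

Final: 0.193500


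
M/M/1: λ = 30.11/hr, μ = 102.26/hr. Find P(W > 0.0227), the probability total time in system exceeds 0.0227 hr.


W ~ Exponential(μ−λ) for M/M/1.
μ − λ = 102.26 − 30.11 = 72.1500
P(W > t) = e^{−(μ−λ)t} = e^{−1.6378} = 0.194406

Final: 0.194406


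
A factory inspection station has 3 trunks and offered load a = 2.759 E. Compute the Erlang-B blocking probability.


B(c,a) = (a^c/c!) / Σ_{k=0}^{c} a^k/k!
a^3/3! = 3.500289
Σ terms (k=0..3): 1.00000 + 2.75900 + 3.80604 + 3.50029 = 11.065329
B = 3.500289/11.065329 = 0.316329

Final: 0.316329


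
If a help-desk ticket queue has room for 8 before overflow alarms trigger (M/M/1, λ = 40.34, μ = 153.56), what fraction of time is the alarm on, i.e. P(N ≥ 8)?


ρ = 40.34/153.56 = 0.2627
P(N ≥ n) = ρ^n = 0.2627^8 = 0.00002268

Final: 0.00002268


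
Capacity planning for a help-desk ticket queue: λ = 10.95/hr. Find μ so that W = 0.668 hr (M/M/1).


W = 1/(μ−λ) ⇒ μ − λ = 1/W = 1/0.668 = 1.4970
μ = λ + 1/W = 10.95 + 1.4970 = 12.4470 per hr

Final: 12.4470 /hr


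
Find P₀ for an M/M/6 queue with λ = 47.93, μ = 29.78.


a = λ/μ = 47.93/29.78 = 1.6095; ρ = a/c = 0.2682
Σ_{k=0}^{5} a^k/k! (terms k=0..5) = 1.00000 + 1.60947 + 1.29520 + 0.69486 + 0.27959 + 0.09000 = 4.96911
Tail: a^6/(6!(1−ρ)) = 17.38187/(720·0.7318) = 0.03299
P₀ = 1/(4.96911 + 0.03299) = 1/5.00210 = 0.199916

Final: 0.199916


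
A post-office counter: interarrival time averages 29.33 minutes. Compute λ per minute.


λ = 1/(interarrival time) in consistent units.
1 minute = 1 min, so λ = 1/29.33 = 0.03409 per minute

Final: 0.03409 /min


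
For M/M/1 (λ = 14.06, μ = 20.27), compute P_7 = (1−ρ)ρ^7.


ρ = 14.06/20.27 = 0.6936
P_n = (1−ρ)·ρ^n = (1 − 0.6936)·0.6936^7 = 0.3064·0.077254 = 0.023668

Final: 0.023668


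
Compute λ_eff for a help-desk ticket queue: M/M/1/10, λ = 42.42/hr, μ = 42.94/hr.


ρ = 0.9879; P_K = (1−ρ)ρ^10/(1−ρ^11) = 0.085473
λ_eff = λ(1 − P_K) = 42.42·(1 − 0.085473) = 42.42·0.914527 = 38.7942 /hr

Final: 38.7942 /hr


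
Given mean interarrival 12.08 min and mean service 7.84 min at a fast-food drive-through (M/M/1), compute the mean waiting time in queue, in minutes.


λ = 60/12.08 = 4.9669 /hr
μ = 60/7.84 = 7.6531 /hr
ρ = λ/μ = 4.9669/7.6531 = 0.6490
Wq = ρ/(μ−λ) = 0.6490/(7.6531−4.9669) = 0.24161 hr
In minutes: 0.24161·60 = 14.497 min

Final: 14.497 min


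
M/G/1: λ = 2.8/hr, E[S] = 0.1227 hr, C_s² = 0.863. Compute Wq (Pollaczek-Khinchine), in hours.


ρ = λ·E[S] = 2.8·0.1227 = 0.3436
E[S²] = E[S]²(1+C_s²) = 0.1227²·(1+0.863) = 0.028048
Wq = λ·E[S²]/(2(1−ρ)) = 2.8·0.028048/(2·0.6564) = 0.05982 hr

Final: 0.05982 hr


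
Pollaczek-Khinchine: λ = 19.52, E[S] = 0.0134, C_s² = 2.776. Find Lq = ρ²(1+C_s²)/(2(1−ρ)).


ρ = λ·E[S] = 19.52·0.0134 = 0.2616
Lq = ρ²(1+C_s²)/(2(1−ρ)) = 0.06842·(1+2.776)/(2·0.7384)
= 0.06842·3.7760/1.4769 = 0.17493

Final: 0.17493


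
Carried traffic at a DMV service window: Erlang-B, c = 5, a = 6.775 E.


B(5,6.775) = 0.411178 (Erlang-B)
Carried load = a(1 − B) = 6.775·(1 − 0.411178) = 6.775·0.588822 = 3.9893 E

Final: 3.9893 Erlangs


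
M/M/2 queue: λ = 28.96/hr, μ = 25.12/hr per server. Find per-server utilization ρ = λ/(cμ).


ρ = λ/(cμ) = 28.96/(2·25.12) = 28.96/50.24 = 0.5764

Final: 0.5764


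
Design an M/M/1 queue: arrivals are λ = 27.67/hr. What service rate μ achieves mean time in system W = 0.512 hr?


W = 1/(μ−λ) ⇒ μ − λ = 1/W = 1/0.512 = 1.9531
μ = λ + 1/W = 27.67 + 1.9531 = 29.6231 per hr

Final: 29.6231 /hr


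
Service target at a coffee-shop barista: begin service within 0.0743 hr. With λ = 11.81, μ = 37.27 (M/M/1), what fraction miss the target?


ρ = 11.81/37.27 = 0.3169
P(Wq > t) = ρ·e^{−(μ−λ)t} = 0.3169·e^{−1.8917}
= 0.3169·0.150819 = 0.047791

Final: 0.047791


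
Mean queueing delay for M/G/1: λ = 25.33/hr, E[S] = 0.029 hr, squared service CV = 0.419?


ρ = λ·E[S] = 25.33·0.029 = 0.7346
E[S²] = E[S]²(1+C_s²) = 0.029²·(1+0.419) = 0.001193
Wq = λ·E[S²]/(2(1−ρ)) = 25.33·0.001193/(2·0.2654) = 0.05694 hr

Final: 0.05694 hr


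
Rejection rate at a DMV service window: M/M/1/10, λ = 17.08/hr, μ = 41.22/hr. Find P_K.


ρ = λ/μ = 17.08/41.22 = 0.4144
P_K = (1−ρ)ρ^K/(1−ρ^(K+1)) = (0.5856·0.0001492)/(1 − 0.00006183)
= 0.00008738/0.999938 = 0.00008739

Final: 0.00008739


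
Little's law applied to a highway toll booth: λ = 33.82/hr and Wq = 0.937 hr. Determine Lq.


Lq = λWq = 33.82·0.937 = 31.6893

Final: 31.6893


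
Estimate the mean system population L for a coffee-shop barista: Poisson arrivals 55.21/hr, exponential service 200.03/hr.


ρ = λ/μ = 55.21/200.03 = 0.2760
L = ρ/(1−ρ) = 0.2760/(1 − 0.2760) = 0.2760/0.7240 = 0.3812

Final: 0.3812


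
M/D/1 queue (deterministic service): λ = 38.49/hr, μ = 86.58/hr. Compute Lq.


ρ = 38.49/86.58 = 0.4446
M/D/1: Lq = ρ²/(2(1−ρ)) = 0.1976/(2·0.5554) = 0.17791

Final: 0.17791


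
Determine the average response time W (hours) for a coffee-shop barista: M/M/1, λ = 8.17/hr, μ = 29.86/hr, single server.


W = 1/(μ−λ) = 1/(29.86 − 8.17) = 1/21.69 = 0.04610 hr

Final: 0.04610 hr


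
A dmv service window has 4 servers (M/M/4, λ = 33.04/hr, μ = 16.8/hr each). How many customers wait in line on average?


a = λ/μ = 1.9667; ρ = a/4 = 0.4917
P₀ = 0.135235
Lq = P₀·a^c·ρ / (c!·(1−ρ)²) = 0.135235·14.95970·0.4917/(24·0.25840)
= 0.16039

Final: 0.16039


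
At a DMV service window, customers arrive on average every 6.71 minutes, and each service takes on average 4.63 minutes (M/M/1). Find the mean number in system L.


λ = 60/6.71 = 8.9419 /hr
μ = 60/4.63 = 12.9590 /hr
ρ = λ/μ = 8.9419/12.9590 = 0.6900
L = ρ/(1−ρ) = 0.6900/0.3100 = 2.2260

Final: 2.2260


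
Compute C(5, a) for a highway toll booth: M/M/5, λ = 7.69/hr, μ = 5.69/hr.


a = λ/μ = 1.3515; ρ = a/5 = 0.2703
P₀ = 0.258619 (from M/M/c formula)
C(c,a) = [a^c/(c!(1−ρ))]·P₀ = [4.50890/(120·0.7297)]·0.258619
= 0.05149·0.258619 = 0.013317

Final: 0.013317


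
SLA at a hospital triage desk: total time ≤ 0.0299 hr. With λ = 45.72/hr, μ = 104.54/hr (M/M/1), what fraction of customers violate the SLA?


W ~ Exponential(μ−λ) for M/M/1.
μ − λ = 104.54 − 45.72 = 58.8200
P(W > t) = e^{−(μ−λ)t} = e^{−1.7587} = 0.172266

Final: 0.172266


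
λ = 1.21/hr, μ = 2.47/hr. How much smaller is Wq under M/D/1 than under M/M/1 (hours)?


ρ = 1.21/2.47 = 0.4899
Wq(M/M/1) = ρ/(μ−λ) = 0.4899/1.26 = 0.38879 hr
Wq(M/D/1) = ρ/(2(μ−λ)) = 0.19440 hr
Savings = 0.38879 − 0.19440 = 0.19440 hr

Final: 0.19440 hr


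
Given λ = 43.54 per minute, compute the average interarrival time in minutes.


Mean interarrival time = 1/λ = 1/43.54 minute = 0.02297 minute
In minutes: 0.02297 × 1 = 0.02297 min

Final: 0.02297 min


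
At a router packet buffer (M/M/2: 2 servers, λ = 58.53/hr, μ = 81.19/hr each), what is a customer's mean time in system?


a = 0.7209; ρ = 0.3605; P₀ = 0.470101
Lq = P₀·a^c·ρ/(c!(1−ρ)²) = 0.10765
Wq = Lq/λ = 0.10765/58.53 = 0.001839 hr
W = Wq + 1/μ = 0.001839 + 0.01232 = 0.01416 hr

Final: 0.01416 hr


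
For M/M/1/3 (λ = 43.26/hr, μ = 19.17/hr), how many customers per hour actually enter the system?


ρ = 2.2567; P_K = (1−ρ)ρ^3/(1−ρ^4) = 0.579200
λ_eff = λ(1 − P_K) = 43.26·(1 − 0.579200) = 43.26·0.420800 = 18.2038 /hr

Final: 18.2038 /hr


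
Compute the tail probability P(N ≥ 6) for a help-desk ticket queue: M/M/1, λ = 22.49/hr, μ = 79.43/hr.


ρ = 22.49/79.43 = 0.2831
P(N ≥ n) = ρ^n = 0.2831^6 = 0.0005153

Final: 0.0005153


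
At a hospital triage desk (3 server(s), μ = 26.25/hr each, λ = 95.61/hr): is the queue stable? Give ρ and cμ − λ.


Total capacity cμ = 3·26.25 = 78.75/hr
ρ = λ/(cμ) = 95.61/78.75 = 1.2141
Stable ⇔ ρ < 1: NO
Spare capacity = cμ − λ = 78.75 − 95.61 = -16.86/hr

Final: ρ = 1.2141; unstable; margin = -16.86/hr


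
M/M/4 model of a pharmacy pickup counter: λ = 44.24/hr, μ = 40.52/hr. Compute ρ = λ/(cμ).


ρ = λ/(cμ) = 44.24/(4·40.52) = 44.24/162.08 = 0.2730

Final: 0.2730


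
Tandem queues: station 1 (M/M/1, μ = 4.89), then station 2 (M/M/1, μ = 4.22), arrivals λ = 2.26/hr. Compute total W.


Each node sees arrival rate λ = 2.26/hr (tandem ⇒ throughput preserved).
W₁ = 1/(μ₁−λ) = 1/(4.89−2.26) = 0.38023 hr
W₂ = 1/(μ₂−λ) = 1/(4.22−2.26) = 0.51020 hr
W_total = W₁ + W₂ = 0.38023 + 0.51020 = 0.89043 hr

Final: 0.89043 hr


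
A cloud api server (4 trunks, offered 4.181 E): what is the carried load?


B(4,4.181) = 0.327859 (Erlang-B)
Carried load = a(1 − B) = 4.181·(1 − 0.327859) = 4.181·0.672141 = 2.8102 E

Final: 2.8102 Erlangs


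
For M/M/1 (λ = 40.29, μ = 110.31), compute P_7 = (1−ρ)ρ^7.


ρ = 40.29/110.31 = 0.3652
P_n = (1−ρ)·ρ^n = (1 − 0.3652)·0.3652^7 = 0.6348·0.0008671 = 0.0005504

Final: 0.0005504


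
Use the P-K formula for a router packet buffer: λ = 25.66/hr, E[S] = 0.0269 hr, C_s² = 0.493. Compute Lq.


ρ = λ·E[S] = 25.66·0.0269 = 0.6903
Lq = ρ²(1+C_s²)/(2(1−ρ)) = 0.4765·(1+0.493)/(2·0.3097)
= 0.4765·1.4930/0.6195 = 1.14826

Final: 1.14826


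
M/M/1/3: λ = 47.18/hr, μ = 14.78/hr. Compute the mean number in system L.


ρ = 47.18/14.78 = 3.1922
L = ρ[1 − (K+1)ρ^K + Kρ^(K+1)] / [(1−ρ)(1−ρ^(K+1))]
Numerator: 3.1922·(1 − 4·32.527487 + 3·103.832667) = 582.210313
Denominator: (-2.1922)·(-102.832667) = 225.424791
L = 582.210313/225.424791 = 2.5827

Final: 2.5827


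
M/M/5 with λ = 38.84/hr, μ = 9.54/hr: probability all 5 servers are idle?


a = λ/μ = 38.84/9.54 = 4.0713; ρ = a/c = 0.8143
Σ_{k=0}^{4} a^k/k! (terms k=0..4) = 1.00000 + 4.07128 + 8.28766 + 11.24712 + 11.44754 = 36.05359
Tail: a^5/(5!(1−ρ)) = 1118.54699/(120·0.1857) = 50.18312
P₀ = 1/(36.05359 + 50.18312) = 1/86.23671 = 0.011596

Final: 0.011596


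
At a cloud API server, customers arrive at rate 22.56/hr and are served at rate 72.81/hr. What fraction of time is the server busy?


ρ = λ/μ = 22.56/72.81 = 0.3098

Final: 0.3098


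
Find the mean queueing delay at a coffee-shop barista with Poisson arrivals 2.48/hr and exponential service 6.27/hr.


ρ = 2.48/6.27 = 0.3955
Wq = ρ/(μ−λ) = 0.3955/(6.27 − 2.48) = 0.3955/3.79 = 0.1044 hr

Final: 0.1044 hr


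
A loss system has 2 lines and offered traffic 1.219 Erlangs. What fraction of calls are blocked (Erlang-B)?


B(c,a) = (a^c/c!) / Σ_{k=0}^{c} a^k/k!
a^2/2! = 0.742981
Σ terms (k=0..2): 1.00000 + 1.21900 + 0.74298 = 2.961981
B = 0.742981/2.961981 = 0.250839

Final: 0.250839


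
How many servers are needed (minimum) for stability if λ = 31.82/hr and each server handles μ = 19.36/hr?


Stability requires cμ > λ ⇔ c > λ/μ.
λ/μ = 31.82/19.36 = 1.6436
Minimum integer c = ⌊1.6436⌋ + 1 = 2
Check: 2·19.36 = 38.72 > 31.82, while 1·19.36 = 19.36 ≤ 31.82

Final: 2 servers


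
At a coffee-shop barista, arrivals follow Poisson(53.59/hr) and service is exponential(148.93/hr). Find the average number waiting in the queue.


ρ = 53.59/148.93 = 0.3598
Lq = ρ²/(1−ρ) = 0.1295/0.6402 = 0.2023

Final: 0.2023


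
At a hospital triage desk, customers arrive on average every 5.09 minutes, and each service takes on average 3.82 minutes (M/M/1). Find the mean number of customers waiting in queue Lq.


λ = 60/5.09 = 11.7878 /hr
μ = 60/3.82 = 15.7068 /hr
ρ = λ/μ = 11.7878/15.7068 = 0.7505
Lq = ρ²/(1−ρ) = 0.5632/0.2495 = 2.2574

Final: 2.2574


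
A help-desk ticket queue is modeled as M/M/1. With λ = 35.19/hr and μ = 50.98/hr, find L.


ρ = λ/μ = 35.19/50.98 = 0.6903
L = ρ/(1−ρ) = 0.6903/(1 − 0.6903) = 0.6903/0.3097 = 2.2286

Final: 2.2286


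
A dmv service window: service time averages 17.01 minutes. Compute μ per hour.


μ = 1/(service time) in consistent units.
1 hour = 60 min, so μ = 60/17.01 = 3.5273 per hour

Final: 3.5273 /hr


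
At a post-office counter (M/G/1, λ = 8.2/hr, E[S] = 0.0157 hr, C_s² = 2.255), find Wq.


ρ = λ·E[S] = 8.2·0.0157 = 0.1287
E[S²] = E[S]²(1+C_s²) = 0.0157²·(1+2.255) = 0.0008023
Wq = λ·E[S²]/(2(1−ρ)) = 8.2·0.0008023/(2·0.8713) = 0.003776 hr

Final: 0.003776 hr


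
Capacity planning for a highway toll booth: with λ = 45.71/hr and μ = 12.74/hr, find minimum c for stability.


Stability requires cμ > λ ⇔ c > λ/μ.
λ/μ = 45.71/12.74 = 3.5879
Minimum integer c = ⌊3.5879⌋ + 1 = 4
Check: 4·12.74 = 50.96 > 45.71, while 3·12.74 = 38.22 ≤ 45.71

Final: 4 servers


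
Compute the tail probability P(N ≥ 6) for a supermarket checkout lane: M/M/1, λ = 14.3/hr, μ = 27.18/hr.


ρ = 14.3/27.18 = 0.5261
P(N ≥ n) = ρ^n = 0.5261^6 = 0.021209

Final: 0.021209


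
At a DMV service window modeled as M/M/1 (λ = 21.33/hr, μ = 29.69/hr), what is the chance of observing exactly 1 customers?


ρ = 21.33/29.69 = 0.7184
P_n = (1−ρ)·ρ^n = (1 − 0.7184)·0.7184^1 = 0.2816·0.718424 = 0.202291

Final: 0.202291


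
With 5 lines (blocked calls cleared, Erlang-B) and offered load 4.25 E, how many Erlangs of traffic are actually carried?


B(5,4.25) = 0.221254 (Erlang-B)
Carried load = a(1 − B) = 4.25·(1 − 0.221254) = 4.25·0.778746 = 3.3097 E

Final: 3.3097 Erlangs


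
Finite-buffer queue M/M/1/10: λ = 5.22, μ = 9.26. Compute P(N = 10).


ρ = λ/μ = 5.22/9.26 = 0.5637
P_K = (1−ρ)ρ^K/(1−ρ^(K+1)) = (0.4363·0.003240)/(1 − 0.001827)
= 0.001414/0.998173 = 0.001416

Final: 0.001416


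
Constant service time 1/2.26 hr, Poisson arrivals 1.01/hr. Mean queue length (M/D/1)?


ρ = 1.01/2.26 = 0.4469
M/D/1: Lq = ρ²/(2(1−ρ)) = 0.1997/(2·0.5531) = 0.18055

Final: 0.18055


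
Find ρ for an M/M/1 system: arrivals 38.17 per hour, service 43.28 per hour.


ρ = λ/μ = 38.17/43.28 = 0.8819

Final: 0.8819


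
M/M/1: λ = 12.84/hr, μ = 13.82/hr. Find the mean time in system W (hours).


W = 1/(μ−λ) = 1/(13.82 − 12.84) = 1/0.9800 = 1.0204 hr

Final: 1.0204 hr


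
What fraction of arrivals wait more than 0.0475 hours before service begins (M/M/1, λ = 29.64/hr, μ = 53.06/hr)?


ρ = 29.64/53.06 = 0.5586
P(Wq > t) = ρ·e^{−(μ−λ)t} = 0.5586·e^{−1.1125}
= 0.5586·0.328753 = 0.183645

Final: 0.183645


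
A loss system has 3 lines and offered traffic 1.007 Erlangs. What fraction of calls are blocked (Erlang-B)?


B(c,a) = (a^c/c!) / Σ_{k=0}^{c} a^k/k!
a^3/3! = 0.170191
Σ terms (k=0..3): 1.00000 + 1.00700 + 0.50702 + 0.17019 = 2.684216
B = 0.170191/2.684216 = 0.063404

Final: 0.063404


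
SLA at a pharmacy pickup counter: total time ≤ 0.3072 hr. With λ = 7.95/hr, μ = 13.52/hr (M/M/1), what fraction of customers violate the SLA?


W ~ Exponential(μ−λ) for M/M/1.
μ − λ = 13.52 − 7.95 = 5.5700
P(W > t) = e^{−(μ−λ)t} = e^{−1.7111} = 0.180666

Final: 0.180666


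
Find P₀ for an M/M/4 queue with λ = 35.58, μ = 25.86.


a = λ/μ = 35.58/25.86 = 1.3759; ρ = a/c = 0.3440
Σ_{k=0}^{3} a^k/k! (terms k=0..3) = 1.00000 + 1.37587 + 0.94651 + 0.43409 = 3.75647
Tail: a^4/(4!(1−ρ)) = 3.58352/(24·0.6560) = 0.22760
P₀ = 1/(3.75647 + 0.22760) = 1/3.98407 = 0.251000

Final: 0.251000


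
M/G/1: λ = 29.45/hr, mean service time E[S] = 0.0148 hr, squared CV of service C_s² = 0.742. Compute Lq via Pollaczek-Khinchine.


ρ = λ·E[S] = 29.45·0.0148 = 0.4359
Lq = ρ²(1+C_s²)/(2(1−ρ)) = 0.1900·(1+0.742)/(2·0.5641)
= 0.1900·1.7420/1.1283 = 0.29331

Final: 0.29331


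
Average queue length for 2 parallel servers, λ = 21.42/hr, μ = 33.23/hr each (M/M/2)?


a = λ/μ = 0.6446; ρ = a/2 = 0.3223
P₀ = 0.512517
Lq = P₀·a^c·ρ / (c!·(1−ρ)²) = 0.512517·0.41551·0.3223/(2·0.45928)
= 0.07472

Final: 0.07472


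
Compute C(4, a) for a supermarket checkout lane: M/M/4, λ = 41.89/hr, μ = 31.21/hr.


a = λ/μ = 1.3422; ρ = a/4 = 0.3355
P₀ = 0.259777 (from M/M/c formula)
C(c,a) = [a^c/(c!(1−ρ))]·P₀ = [3.24539/(24·0.6645)]·0.259777
= 0.20351·0.259777 = 0.052868

Final: 0.052868


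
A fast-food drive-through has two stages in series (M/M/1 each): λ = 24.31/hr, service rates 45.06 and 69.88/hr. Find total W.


Each node sees arrival rate λ = 24.31/hr (tandem ⇒ throughput preserved).
W₁ = 1/(μ₁−λ) = 1/(45.06−24.31) = 0.04819 hr
W₂ = 1/(μ₂−λ) = 1/(69.88−24.31) = 0.02194 hr
W_total = W₁ + W₂ = 0.04819 + 0.02194 = 0.07014 hr

Final: 0.07014 hr


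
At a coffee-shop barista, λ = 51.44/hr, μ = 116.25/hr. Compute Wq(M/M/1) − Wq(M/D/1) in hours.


ρ = 51.44/116.25 = 0.4425
Wq(M/M/1) = ρ/(μ−λ) = 0.4425/64.81 = 0.006828 hr
Wq(M/D/1) = ρ/(2(μ−λ)) = 0.003414 hr
Savings = 0.006828 − 0.003414 = 0.003414 hr

Final: 0.003414 hr


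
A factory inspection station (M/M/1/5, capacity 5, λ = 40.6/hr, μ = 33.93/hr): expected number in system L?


ρ = 40.6/33.93 = 1.1966
L = ρ[1 − (K+1)ρ^K + Kρ^(K+1)] / [(1−ρ)(1−ρ^(K+1))]
Numerator: 1.1966·(1 − 6·2.453075 + 5·2.935304) = 1.146405
Denominator: (-0.1966)·(-1.935304) = 0.380444
L = 1.146405/0.380444 = 3.0133

Final: 3.0133


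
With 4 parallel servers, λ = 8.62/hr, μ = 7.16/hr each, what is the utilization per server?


ρ = λ/(cμ) = 8.62/(4·7.16) = 8.62/28.64 = 0.3010

Final: 0.3010


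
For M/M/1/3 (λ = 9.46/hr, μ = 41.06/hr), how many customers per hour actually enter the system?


ρ = 0.2304; P_K = (1−ρ)ρ^3/(1−ρ^4) = 0.009439
λ_eff = λ(1 − P_K) = 9.46·(1 − 0.009439) = 9.46·0.990561 = 9.3707 /hr

Final: 9.3707 /hr


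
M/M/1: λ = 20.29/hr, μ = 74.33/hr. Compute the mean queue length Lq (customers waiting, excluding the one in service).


ρ = 20.29/74.33 = 0.2730
Lq = ρ²/(1−ρ) = 0.07451/0.7270 = 0.1025

Final: 0.1025


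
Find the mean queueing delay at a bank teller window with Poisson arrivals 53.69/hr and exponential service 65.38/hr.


ρ = 53.69/65.38 = 0.8212
Wq = ρ/(μ−λ) = 0.8212/(65.38 − 53.69) = 0.8212/11.69 = 0.07025 hr

Final: 0.07025 hr


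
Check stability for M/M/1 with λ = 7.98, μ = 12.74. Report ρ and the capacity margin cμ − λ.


Total capacity cμ = 1·12.74 = 12.74/hr
ρ = λ/(cμ) = 7.98/12.74 = 0.6264
Stable ⇔ ρ < 1: YES
Spare capacity = cμ − λ = 12.74 − 7.98 = 4.76/hr

Final: ρ = 0.6264; stable; margin = 4.76/hr


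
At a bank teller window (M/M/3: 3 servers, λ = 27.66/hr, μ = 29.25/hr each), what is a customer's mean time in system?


a = 0.9456; ρ = 0.3152; P₀ = 0.384827
Lq = P₀·a^c·ρ/(c!(1−ρ)²) = 0.03646
Wq = Lq/λ = 0.03646/27.66 = 0.001318 hr
W = Wq + 1/μ = 0.001318 + 0.03419 = 0.03551 hr

Final: 0.03551 hr


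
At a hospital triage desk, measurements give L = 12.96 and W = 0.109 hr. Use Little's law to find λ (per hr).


λ = L/W = 12.96/0.109 = 118.8991 /hr

Final: 118.8991 /hr


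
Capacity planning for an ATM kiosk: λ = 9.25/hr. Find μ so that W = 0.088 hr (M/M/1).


W = 1/(μ−λ) ⇒ μ − λ = 1/W = 1/0.088 = 11.3636
μ = λ + 1/W = 9.25 + 11.3636 = 20.6136 per hr

Final: 20.6136 /hr


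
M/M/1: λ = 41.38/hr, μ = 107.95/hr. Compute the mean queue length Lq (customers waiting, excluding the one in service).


ρ = 41.38/107.95 = 0.3833
Lq = ρ²/(1−ρ) = 0.1469/0.6167 = 0.2383

Final: 0.2383


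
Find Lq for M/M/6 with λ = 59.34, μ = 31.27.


a = λ/μ = 1.8977; ρ = a/6 = 0.3163
P₀ = 0.149757
Lq = P₀·a^c·ρ / (c!·(1−ρ)²) = 0.149757·46.70012·0.3163/(720·0.46748)
= 0.006572

Final: 0.006572


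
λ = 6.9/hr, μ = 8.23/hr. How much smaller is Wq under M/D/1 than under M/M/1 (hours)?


ρ = 6.9/8.23 = 0.8384
Wq(M/M/1) = ρ/(μ−λ) = 0.8384/1.33 = 0.63037 hr
Wq(M/D/1) = ρ/(2(μ−λ)) = 0.31519 hr
Savings = 0.63037 − 0.31519 = 0.31519 hr

Final: 0.31519 hr


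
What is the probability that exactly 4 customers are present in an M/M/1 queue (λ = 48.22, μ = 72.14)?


ρ = 48.22/72.14 = 0.6684
P_n = (1−ρ)·ρ^n = (1 − 0.6684)·0.6684^4 = 0.3316·0.199620 = 0.066190

Final: 0.066190


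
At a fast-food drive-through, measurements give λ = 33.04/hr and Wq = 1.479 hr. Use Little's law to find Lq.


Lq = λWq = 33.04·1.479 = 48.8662

Final: 48.8662


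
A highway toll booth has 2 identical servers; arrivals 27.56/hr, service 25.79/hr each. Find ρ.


ρ = λ/(cμ) = 27.56/(2·25.79) = 27.56/51.58 = 0.5343

Final: 0.5343


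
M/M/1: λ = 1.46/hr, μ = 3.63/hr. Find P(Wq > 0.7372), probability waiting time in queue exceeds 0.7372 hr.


ρ = 1.46/3.63 = 0.4022
P(Wq > t) = ρ·e^{−(μ−λ)t} = 0.4022·e^{−1.5997}
= 0.4022·0.201952 = 0.081226

Final: 0.081226


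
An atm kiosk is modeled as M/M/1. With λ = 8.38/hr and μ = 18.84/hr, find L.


ρ = λ/μ = 8.38/18.84 = 0.4448
L = ρ/(1−ρ) = 0.4448/(1 − 0.4448) = 0.4448/0.5552 = 0.8011

Final: 0.8011


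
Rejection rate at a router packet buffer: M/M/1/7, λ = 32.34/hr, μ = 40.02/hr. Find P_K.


ρ = λ/μ = 32.34/40.02 = 0.8081
P_K = (1−ρ)ρ^K/(1−ρ^(K+1)) = (0.1919·0.225030)/(1 − 0.181846)
= 0.043184/0.818154 = 0.052782

Final: 0.052782


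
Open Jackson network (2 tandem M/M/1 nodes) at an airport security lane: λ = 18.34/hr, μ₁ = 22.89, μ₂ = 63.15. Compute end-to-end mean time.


Each node sees arrival rate λ = 18.34/hr (tandem ⇒ throughput preserved).
W₁ = 1/(μ₁−λ) = 1/(22.89−18.34) = 0.21978 hr
W₂ = 1/(μ₂−λ) = 1/(63.15−18.34) = 0.02232 hr
W_total = W₁ + W₂ = 0.21978 + 0.02232 = 0.24210 hr

Final: 0.24210 hr


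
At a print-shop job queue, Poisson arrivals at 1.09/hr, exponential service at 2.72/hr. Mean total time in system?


W = 1/(μ−λ) = 1/(2.72 − 1.09) = 1/1.63 = 0.6135 hr

Final: 0.6135 hr


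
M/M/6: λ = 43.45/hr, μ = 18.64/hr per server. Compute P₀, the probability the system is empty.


a = λ/μ = 43.45/18.64 = 2.3310; ρ = a/c = 0.3885
Σ_{k=0}^{5} a^k/k! (terms k=0..5) = 1.00000 + 2.33101 + 2.71680 + 2.11096 + 1.23017 + 0.57351 = 9.96244
Tail: a^6/(6!(1−ρ)) = 160.42175/(720·0.6115) = 0.36436
P₀ = 1/(9.96244 + 0.36436) = 1/10.32681 = 0.096835

Final: 0.096835
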